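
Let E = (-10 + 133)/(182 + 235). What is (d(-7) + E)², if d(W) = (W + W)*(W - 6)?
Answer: 642064921/19321 ≈ 33231.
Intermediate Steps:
d(W) = 2*W*(-6 + W) (d(W) = (2*W)*(-6 + W) = 2*W*(-6 + W))
E = 41/139 (E = 123/417 = 123*(1/417) = 41/139 ≈ 0.29496)
(d(-7) + E)² = (2*(-7)*(-6 - 7) + 41/139)² = (2*(-7)*(-13) + 41/139)² = (182 + 41/139)² = (25339/139)² = 642064921/19321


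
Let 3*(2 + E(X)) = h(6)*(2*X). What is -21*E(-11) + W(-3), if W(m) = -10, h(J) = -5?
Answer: -738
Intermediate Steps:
E(X) = -2 - 10*X/3 (E(X) = -2 + (-10*X)/3 = -2 - 10*X/3)
-21*E(-11) + W(-3) = -21*(-2 - 10/3*(-11)) - 10 = -21*(-2 + 110/3) - 10 = -21*104/3 - 10 = -728 - 10 = -738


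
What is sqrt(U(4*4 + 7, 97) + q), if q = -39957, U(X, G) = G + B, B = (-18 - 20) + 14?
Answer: 26*I*sqrt(59) ≈ 199.71*I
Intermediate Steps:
B = -24 (B = -38 + 14 = -24)
U(X, G) = -24 + G (U(X, G) = G - 24 = -24 + G)
sqrt(U(4*4 + 7, 97) + q) = sqrt((-24 + 97) - 39957) = sqrt(73 - 39957) = sqrt(-39884) = 26*I*sqrt(59)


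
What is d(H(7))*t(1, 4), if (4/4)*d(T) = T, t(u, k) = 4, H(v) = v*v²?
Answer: 1372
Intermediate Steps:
H(v) = v³
d(T) = T
d(H(7))*t(1, 4) = 7³*4 = 343*4 = 1372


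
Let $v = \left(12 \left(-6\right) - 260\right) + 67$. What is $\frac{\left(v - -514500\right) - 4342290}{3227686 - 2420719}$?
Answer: $- \frac{546865}{115281} \approx -4.7438$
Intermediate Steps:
$v = -265$ ($v = \left(-72 - 260\right) + 67 = -332 + 67 = -265$)
$\frac{\left(v - -514500\right) - 4342290}{3227686 - 2420719} = \frac{\left(-265 - -514500\right) - 4342290}{3227686 - 2420719} = \frac{\left(-265 + 514500\right) - 4342290}{806967} = \left(514235 - 4342290\right) \frac{1}{806967} = \left(-3828055\right) \frac{1}{806967} = - \frac{546865}{115281}$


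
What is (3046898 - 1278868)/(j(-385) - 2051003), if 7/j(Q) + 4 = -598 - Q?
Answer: -27404465/31790547 ≈ -0.86203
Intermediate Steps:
j(Q) = 7/(-602 - Q) (j(Q) = 7/(-4 + (-598 - Q)) = 7/(-602 - Q))
(3046898 - 1278868)/(j(-385) - 2051003) = (3046898 - 1278868)/(-7/(602 - 385) - 2051003) = 1768030/(-7/217 - 2051003) = 1768030/(-7*1/217 - 2051003) = 1768030/(-1/31 - 2051003) = 1768030/(-63581094/31) = 1768030*(-31/63581094) = -27404465/31790547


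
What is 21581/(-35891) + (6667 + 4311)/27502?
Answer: -99754632/493537141 ≈ -0.20212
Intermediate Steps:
21581/(-35891) + (6667 + 4311)/27502 = 21581*(-1/35891) + 10978*(1/27502) = -21581/35891 + 5489/13751 = -99754632/493537141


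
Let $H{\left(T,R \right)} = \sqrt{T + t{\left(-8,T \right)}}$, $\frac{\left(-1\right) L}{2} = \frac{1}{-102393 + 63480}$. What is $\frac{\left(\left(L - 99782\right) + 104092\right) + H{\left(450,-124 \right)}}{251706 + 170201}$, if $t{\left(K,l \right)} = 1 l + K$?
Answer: $\frac{167715032}{16417667091} + \frac{2 \sqrt{223}}{421907} \approx 0.010286$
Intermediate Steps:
$t{\left(K,l \right)} = K + l$ ($t{\left(K,l \right)} = l + K = K + l$)
$L = \frac{2}{38913}$ ($L = - \frac{2}{-102393 + 63480} = - \frac{2}{-38913} = \left(-2\right) \left(- \frac{1}{38913}\right) = \frac{2}{38913} \approx 5.1397 \cdot 10^{-5}$)
$H{\left(T,R \right)} = \sqrt{-8 + 2 T}$ ($H{\left(T,R \right)} = \sqrt{T + \left(-8 + T\right)} = \sqrt{-8 + 2 T}$)
$\frac{\left(\left(L - 99782\right) + 104092\right) + H{\left(450,-124 \right)}}{251706 + 170201} = \frac{\left(\left(\frac{2}{38913} - 99782\right) + 104092\right) + \sqrt{-8 + 2 \cdot 450}}{251706 + 170201} = \frac{\left(- \frac{3882816964}{38913} + 104092\right) + \sqrt{-8 + 900}}{421907} = \left(\frac{167715032}{38913} + \sqrt{892}\right) \frac{1}{421907} = \left(\frac{167715032}{38913} + 2 \sqrt{223}\right) \frac{1}{421907} = \frac{167715032}{16417667091} + \frac{2 \sqrt{223}}{421907}$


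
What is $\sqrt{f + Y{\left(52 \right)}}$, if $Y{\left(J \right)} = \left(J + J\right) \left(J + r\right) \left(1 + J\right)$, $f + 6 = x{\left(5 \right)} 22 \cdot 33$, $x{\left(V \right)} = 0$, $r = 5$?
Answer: $\sqrt{314178} \approx 560.52$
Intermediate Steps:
$f = -6$ ($f = -6 + 0 \cdot 22 \cdot 33 = -6 + 0 \cdot 33 = -6 + 0 = -6$)
$Y{\left(J \right)} = 2 J \left(1 + J\right) \left(5 + J\right)$ ($Y{\left(J \right)} = \left(J + J\right) \left(J + 5\right) \left(1 + J\right) = 2 J \left(5 + J\right) \left(1 + J\right) = 2 J \left(1 + J\right) \left(5 + J\right)$)
$\sqrt{f + Y{\left(52 \right)}} = \sqrt{-6 + 2 \cdot 52 \left(5 + 52^{2} + 6 \cdot 52\right)} = \sqrt{-6 + 2 \cdot 52 \left(5 + 2704 + 312\right)} = \sqrt{-6 + 2 \cdot 52 \cdot 3021} = \sqrt{-6 + 314184} = \sqrt{314178}$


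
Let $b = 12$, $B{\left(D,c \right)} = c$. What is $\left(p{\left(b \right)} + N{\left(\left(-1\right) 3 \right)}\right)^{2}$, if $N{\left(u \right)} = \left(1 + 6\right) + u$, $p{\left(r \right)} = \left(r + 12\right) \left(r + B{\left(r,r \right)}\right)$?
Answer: $336400$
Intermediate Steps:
$p{\left(r \right)} = 2 r \left(12 + r\right)$ ($p{\left(r \right)} = \left(r + 12\right) \left(r + r\right) = \left(12 + r\right) 2 r = 2 r \left(12 + r\right)$)
$N{\left(u \right)} = 7 + u$
$\left(p{\left(b \right)} + N{\left(\left(-1\right) 3 \right)}\right)^{2} = \left(2 \cdot 12 \left(12 + 12\right) + \left(7 - 3\right)\right)^{2} = \left(2 \cdot 12 \cdot 24 + \left(7 - 3\right)\right)^{2} = \left(576 + 4\right)^{2} = 580^{2} = 336400$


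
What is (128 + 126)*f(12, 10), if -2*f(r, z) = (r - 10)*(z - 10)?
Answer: 0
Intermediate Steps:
f(r, z) = -(-10 + r)*(-10 + z)/2 (f(r, z) = -(r - 10)*(z - 10)/2 = -(-10 + r)*(-10 + z)/2)
(128 + 126)*f(12, 10) = (128 + 126)*(-50 + 5*12 + 5*10 - 1/2*12*10) = 254*(-50 + 60 + 50 - 60) = 254*0 = 0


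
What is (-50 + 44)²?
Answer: 36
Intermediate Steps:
(-50 + 44)² = (-6)² = 36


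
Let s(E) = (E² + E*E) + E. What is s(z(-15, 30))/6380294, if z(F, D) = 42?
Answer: 1785/3190147 ≈ 0.00055953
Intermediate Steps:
s(E) = E + 2*E² (s(E) = (E² + E²) + E = 2*E² + E = E + 2*E²)
s(z(-15, 30))/6380294 = (42*(1 + 2*42))/6380294 = (42*(1 + 84))*(1/6380294) = (42*85)*(1/6380294) = 3570*(1/6380294) = 1785/3190147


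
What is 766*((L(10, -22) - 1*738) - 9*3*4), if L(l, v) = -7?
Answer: -653398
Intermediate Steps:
766*((L(10, -22) - 1*738) - 9*3*4) = 766*((-7 - 1*738) - 9*3*4) = 766*((-7 - 738) - 27*4) = 766*(-745 - 108) = 766*(-853) = -653398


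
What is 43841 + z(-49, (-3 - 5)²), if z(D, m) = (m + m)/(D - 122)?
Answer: 7496683/171 ≈ 43840.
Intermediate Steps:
z(D, m) = 2*m/(-122 + D) (z(D, m) = (2*m)/(-122 + D) = 2*m/(-122 + D))
43841 + z(-49, (-3 - 5)²) = 43841 + 2*(-3 - 5)²/(-122 - 49) = 43841 + 2*(-8)²/(-171) = 43841 + 2*64*(-1/171) = 43841 - 128/171 = 7496683/171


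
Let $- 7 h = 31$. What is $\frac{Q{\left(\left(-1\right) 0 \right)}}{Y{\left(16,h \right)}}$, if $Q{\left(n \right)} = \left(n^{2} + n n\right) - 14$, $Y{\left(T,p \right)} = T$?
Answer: $- \frac{7}{8} \approx -0.875$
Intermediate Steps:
$h = - \frac{31}{7}$ ($h = \left(- \frac{1}{7}\right) 31 = - \frac{31}{7} \approx -4.4286$)
$Q{\left(n \right)} = -14 + 2 n^{2}$ ($Q{\left(n \right)} = \left(n^{2} + n^{2}\right) - 14 = 2 n^{2} - 14 = -14 + 2 n^{2}$)
$\frac{Q{\left(\left(-1\right) 0 \right)}}{Y{\left(16,h \right)}} = \frac{-14 + 2 \left(\left(-1\right) 0\right)^{2}}{16} = \left(-14 + 2 \cdot 0^{2}\right) \frac{1}{16} = \left(-14 + 2 \cdot 0\right) \frac{1}{16} = \left(-14 + 0\right) \frac{1}{16} = \left(-14\right) \frac{1}{16} = - \frac{7}{8}$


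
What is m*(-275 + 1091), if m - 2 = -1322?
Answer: -1077120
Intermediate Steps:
m = -1320 (m = 2 - 1322 = -1320)
m*(-275 + 1091) = -1320*(-275 + 1091) = -1320*816 = -1077120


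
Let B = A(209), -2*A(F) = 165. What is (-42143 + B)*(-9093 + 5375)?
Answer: 156994409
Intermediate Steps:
A(F) = -165/2 (A(F) = -½*165 = -165/2)
B = -165/2 ≈ -82.500
(-42143 + B)*(-9093 + 5375) = (-42143 - 165/2)*(-9093 + 5375) = -84451/2*(-3718) = 156994409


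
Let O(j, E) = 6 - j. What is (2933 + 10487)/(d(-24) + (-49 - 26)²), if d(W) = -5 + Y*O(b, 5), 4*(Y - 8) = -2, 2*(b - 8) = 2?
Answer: 5368/2239 ≈ 2.3975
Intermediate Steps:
b = 9 (b = 8 + (½)*2 = 8 + 1 = 9)
Y = 15/2 (Y = 8 + (¼)*(-2) = 8 - ½ = 15/2 ≈ 7.5000)
d(W) = -55/2 (d(W) = -5 + 15*(6 - 1*9)/2 = -5 + 15*(6 - 9)/2 = -5 + (15/2)*(-3) = -5 - 45/2 = -55/2)
(2933 + 10487)/(d(-24) + (-49 - 26)²) = (2933 + 10487)/(-55/2 + (-49 - 26)²) = 13420/(-55/2 + (-75)²) = 13420/(-55/2 + 5625) = 13420/(11195/2) = 13420*(2/11195) = 5368/2239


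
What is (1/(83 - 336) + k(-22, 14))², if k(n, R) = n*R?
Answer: 6072305625/64009 ≈ 94866.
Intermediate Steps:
k(n, R) = R*n
(1/(83 - 336) + k(-22, 14))² = (1/(83 - 336) + 14*(-22))² = (1/(-253) - 308)² = (-1/253 - 308)² = (-77925/253)² = 6072305625/64009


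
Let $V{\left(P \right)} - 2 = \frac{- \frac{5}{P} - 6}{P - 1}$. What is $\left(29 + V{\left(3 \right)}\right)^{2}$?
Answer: $\frac{26569}{36} \approx 738.03$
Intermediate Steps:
$V{\left(P \right)} = 2 + \frac{-6 - \frac{5}{P}}{-1 + P}$ ($V{\left(P \right)} = 2 + \frac{- \frac{5}{P} - 6}{P - 1} = 2 + \frac{-6 - \frac{5}{P}}{-1 + P}$)
$\left(29 + V{\left(3 \right)}\right)^{2} = \left(29 + \frac{-5 - 24 + 2 \cdot 3^{2}}{3 \left(-1 + 3\right)}\right)^{2} = \left(29 + \frac{-5 - 24 + 2 \cdot 9}{3 \cdot 2}\right)^{2} = \left(29 + \frac{1}{3} \cdot \frac{1}{2} \left(-5 - 24 + 18\right)\right)^{2} = \left(29 + \frac{1}{3} \cdot \frac{1}{2} \left(-11\right)\right)^{2} = \left(29 - \frac{11}{6}\right)^{2} = \left(\frac{163}{6}\right)^{2} = \frac{26569}{36}$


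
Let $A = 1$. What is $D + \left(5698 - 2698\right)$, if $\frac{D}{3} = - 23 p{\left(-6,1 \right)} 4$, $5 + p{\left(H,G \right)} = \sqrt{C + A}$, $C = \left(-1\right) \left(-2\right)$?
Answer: $4380 - 276 \sqrt{3} \approx 3902.0$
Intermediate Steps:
$C = 2$
$p{\left(H,G \right)} = -5 + \sqrt{3}$ ($p{\left(H,G \right)} = -5 + \sqrt{2 + 1} = -5 + \sqrt{3}$)
$D = 1380 - 276 \sqrt{3}$ ($D = 3 - 23 \left(-5 + \sqrt{3}\right) 4 = 3 \left(115 - 23 \sqrt{3}\right) 4 = 3 \left(460 - 92 \sqrt{3}\right) = 1380 - 276 \sqrt{3} \approx 901.95$)
$D + \left(5698 - 2698\right) = \left(1380 - 276 \sqrt{3}\right) + \left(5698 - 2698\right) = \left(1380 - 276 \sqrt{3}\right) + 3000 = 4380 - 276 \sqrt{3}$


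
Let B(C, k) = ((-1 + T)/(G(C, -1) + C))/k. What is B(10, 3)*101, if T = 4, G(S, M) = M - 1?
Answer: 101/8 ≈ 12.625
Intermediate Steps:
G(S, M) = -1 + M
B(C, k) = 3/(k*(-2 + C)) (B(C, k) = ((-1 + 4)/((-1 - 1) + C))/k = (3/(-2 + C))/k = 3/(k*(-2 + C)))
B(10, 3)*101 = (3/(3*(-2 + 10)))*101 = (3*(⅓)/8)*101 = (3*(⅓)*(⅛))*101 = (⅛)*101 = 101/8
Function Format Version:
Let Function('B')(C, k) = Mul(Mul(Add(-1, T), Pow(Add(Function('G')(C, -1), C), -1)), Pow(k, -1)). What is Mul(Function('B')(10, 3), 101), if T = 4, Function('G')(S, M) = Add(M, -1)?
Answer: Rational(101, 8) ≈ 12.625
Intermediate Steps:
Function('G')(S, M) = Add(-1, M)
Function('B')(C, k) = Mul(3, Pow(k, -1), Pow(Add(-2, C), -1)) (Function('B')(C, k) = Mul(Mul(Add(-1, 4), Pow(Add(Add(-1, -1), C), -1)), Pow(k, -1)) = Mul(Mul(3, Pow(Add(-2, C), -1)), Pow(k, -1)) = Mul(3, Pow(k, -1), Pow(Add(-2, C), -1)))
Mul(Function('B')(10, 3), 101) = Mul(Mul(3, Pow(3, -1), Pow(Add(-2, 10), -1)), 101) = Mul(Mul(3, Rational(1, 3), Pow(8, -1)), 101) = Mul(Mul(3, Rational(1, 3), Rational(1, 8)), 101) = Mul(Rational(1, 8), 101) = Rational(101, 8)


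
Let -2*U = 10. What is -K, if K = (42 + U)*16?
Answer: -592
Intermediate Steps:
U = -5 (U = -½*10 = -5)
K = 592 (K = (42 - 5)*16 = 37*16 = 592)
-K = -1*592 = -592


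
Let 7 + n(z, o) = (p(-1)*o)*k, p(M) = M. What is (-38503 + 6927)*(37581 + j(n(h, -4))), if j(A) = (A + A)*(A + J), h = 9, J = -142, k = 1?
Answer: -1214128776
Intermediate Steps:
n(z, o) = -7 - o (n(z, o) = -7 - o*1 = -7 - o)
j(A) = 2*A*(-142 + A) (j(A) = (A + A)*(A - 142) = (2*A)*(-142 + A) = 2*A*(-142 + A))
(-38503 + 6927)*(37581 + j(n(h, -4))) = (-38503 + 6927)*(37581 + 2*(-7 - 1*(-4))*(-142 + (-7 - 1*(-4)))) = -31576*(37581 + 2*(-7 + 4)*(-142 + (-7 + 4))) = -31576*(37581 + 2*(-3)*(-142 - 3)) = -31576*(37581 + 2*(-3)*(-145)) = -31576*(37581 + 870) = -31576*38451 = -1214128776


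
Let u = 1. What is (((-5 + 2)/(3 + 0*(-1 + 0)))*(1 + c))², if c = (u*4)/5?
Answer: 81/25 ≈ 3.2400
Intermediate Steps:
c = ⅘ (c = (1*4)/5 = 4*(⅕) = ⅘ ≈ 0.80000)
(((-5 + 2)/(3 + 0*(-1 + 0)))*(1 + c))² = (((-5 + 2)/(3 + 0*(-1 + 0)))*(1 + ⅘))² = (-3/(3 + 0*(-1))*(9/5))² = (-3/(3 + 0)*(9/5))² = (-3/3*(9/5))² = (-3*⅓*(9/5))² = (-1*9/5)² = (-9/5)² = 81/25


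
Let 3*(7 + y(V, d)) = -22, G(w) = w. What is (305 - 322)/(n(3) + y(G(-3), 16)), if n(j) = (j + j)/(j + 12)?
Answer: 255/209 ≈ 1.2201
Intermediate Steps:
y(V, d) = -43/3 (y(V, d) = -7 + (⅓)*(-22) = -7 - 22/3 = -43/3)
n(j) = 2*j/(12 + j) (n(j) = (2*j)/(12 + j) = 2*j/(12 + j))
(305 - 322)/(n(3) + y(G(-3), 16)) = (305 - 322)/(2*3/(12 + 3) - 43/3) = -17/(2*3/15 - 43/3) = -17/(2*3*(1/15) - 43/3) = -17/(⅖ - 43/3) = -17/(-209/15) = -17*(-15/209) = 255/209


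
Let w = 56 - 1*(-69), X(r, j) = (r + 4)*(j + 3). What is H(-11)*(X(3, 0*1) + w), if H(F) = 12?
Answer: 1752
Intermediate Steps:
X(r, j) = (3 + j)*(4 + r) (X(r, j) = (4 + r)*(3 + j) = (3 + j)*(4 + r))
w = 125 (w = 56 + 69 = 125)
H(-11)*(X(3, 0*1) + w) = 12*((12 + 3*3 + 4*(0*1) + (0*1)*3) + 125) = 12*((12 + 9 + 4*0 + 0*3) + 125) = 12*((12 + 9 + 0 + 0) + 125) = 12*(21 + 125) = 12*146 = 1752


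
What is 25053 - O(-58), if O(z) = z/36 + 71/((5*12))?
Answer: 4509617/180 ≈ 25053.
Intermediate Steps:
O(z) = 71/60 + z/36 (O(z) = z*(1/36) + 71/60 = z/36 + 71*(1/60) = z/36 + 71/60 = 71/60 + z/36)
25053 - O(-58) = 25053 - (71/60 + (1/36)*(-58)) = 25053 - (71/60 - 29/18) = 25053 - 1*(-77/180) = 25053 + 77/180 = 4509617/180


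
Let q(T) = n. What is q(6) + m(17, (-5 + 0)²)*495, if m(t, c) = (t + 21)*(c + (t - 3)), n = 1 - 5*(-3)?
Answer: 733606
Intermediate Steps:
n = 16 (n = 1 + 15 = 16)
q(T) = 16
m(t, c) = (21 + t)*(-3 + c + t) (m(t, c) = (21 + t)*(c + (-3 + t)) = (21 + t)*(-3 + c + t))
q(6) + m(17, (-5 + 0)²)*495 = 16 + (-63 + 17² + 18*17 + 21*(-5 + 0)² + (-5 + 0)²*17)*495 = 16 + (-63 + 289 + 306 + 21*(-5)² + (-5)²*17)*495 = 16 + (-63 + 289 + 306 + 21*25 + 25*17)*495 = 16 + (-63 + 289 + 306 + 525 + 425)*495 = 16 + 1482*495 = 16 + 733590 = 733606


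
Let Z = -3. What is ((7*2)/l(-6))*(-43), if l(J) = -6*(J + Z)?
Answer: -301/27 ≈ -11.148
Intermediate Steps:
l(J) = 18 - 6*J (l(J) = -6*(J - 3) = -6*(-3 + J) = 18 - 6*J)
((7*2)/l(-6))*(-43) = ((7*2)/(18 - 6*(-6)))*(-43) = (14/(18 + 36))*(-43) = (14/54)*(-43) = ((1/54)*14)*(-43) = (7/27)*(-43) = -301/27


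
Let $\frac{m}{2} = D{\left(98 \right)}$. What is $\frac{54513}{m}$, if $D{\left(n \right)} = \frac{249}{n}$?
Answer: $\frac{890379}{83} \approx 10727.0$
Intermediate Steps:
$m = \frac{249}{49}$ ($m = 2 \cdot \frac{249}{98} = \frac{249}{49} \approx 5.0816$)
$\frac{54513}{m} = \frac{54513}{\frac{249}{49}} = 54513 \cdot \frac{49}{249} = \frac{890379}{83}$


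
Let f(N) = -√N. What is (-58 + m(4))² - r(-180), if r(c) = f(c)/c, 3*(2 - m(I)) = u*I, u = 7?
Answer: 38416/9 - I*√5/30 ≈ 4268.4 - 0.074536*I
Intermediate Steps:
m(I) = 2 - 7*I/3
r(c) = -1/√c (r(c) = (-√c)/c = -1/√c)
(-58 + m(4))² - r(-180) = (-58 + (2 - 7/3*4))² - (-1)/√(-180) = (-58 + (2 - 28/3))² - (-1)*(-I*√5/30) = (-58 - 22/3)² - I*√5/30 = (-196/3)² - I*√5/30 = 38416/9 - I*√5/30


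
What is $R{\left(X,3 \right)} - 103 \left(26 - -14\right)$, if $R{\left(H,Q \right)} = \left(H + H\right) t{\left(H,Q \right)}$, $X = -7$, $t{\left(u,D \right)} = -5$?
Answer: $-4050$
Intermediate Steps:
$R{\left(H,Q \right)} = - 10 H$ ($R{\left(H,Q \right)} = \left(H + H\right) \left(-5\right) = 2 H \left(-5\right) = - 10 H$)
$R{\left(X,3 \right)} - 103 \left(26 - -14\right) = \left(-10\right) \left(-7\right) - 103 \left(26 - -14\right) = 70 - 103 \left(26 + 14\right) = 70 - 4120 = -4050$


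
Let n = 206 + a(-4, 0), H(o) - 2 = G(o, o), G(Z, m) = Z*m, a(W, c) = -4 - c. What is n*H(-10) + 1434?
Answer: 22038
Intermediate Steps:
H(o) = 2 + o**2 (H(o) = 2 + o*o = 2 + o**2)
n = 202 (n = 206 + (-4 - 1*0) = 206 + (-4 + 0) = 206 - 4 = 202)
n*H(-10) + 1434 = 202*(2 + (-10)**2) + 1434 = 202*(2 + 100) + 1434 = 202*102 + 1434 = 20604 + 1434 = 22038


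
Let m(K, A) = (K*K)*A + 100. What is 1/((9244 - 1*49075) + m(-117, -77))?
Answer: -1/1093784 ≈ -9.1426e-7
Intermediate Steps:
m(K, A) = 100 + A*K² (m(K, A) = K²*A + 100 = A*K² + 100 = 100 + A*K²)
1/((9244 - 1*49075) + m(-117, -77)) = 1/((9244 - 1*49075) + (100 - 77*(-117)²)) = 1/((9244 - 49075) + (100 - 77*13689)) = 1/(-39831 + (100 - 1054053)) = 1/(-39831 - 1053953) = 1/(-1093784) = -1/1093784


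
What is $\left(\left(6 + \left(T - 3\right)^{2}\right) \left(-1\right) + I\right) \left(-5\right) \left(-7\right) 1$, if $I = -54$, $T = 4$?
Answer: $-2135$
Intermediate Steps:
$\left(\left(6 + \left(T - 3\right)^{2}\right) \left(-1\right) + I\right) \left(-5\right) \left(-7\right) 1 = \left(\left(6 + \left(4 - 3\right)^{2}\right) \left(-1\right) - 54\right) \left(-5\right) \left(-7\right) 1 = \left(\left(6 + 1^{2}\right) \left(-1\right) - 54\right) 35 \cdot 1 = \left(\left(6 + 1\right) \left(-1\right) - 54\right) 35 = \left(7 \left(-1\right) - 54\right) 35 = \left(-7 - 54\right) 35 = \left(-61\right) 35 = -2135$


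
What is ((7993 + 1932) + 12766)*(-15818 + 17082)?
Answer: 28681424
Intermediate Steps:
((7993 + 1932) + 12766)*(-15818 + 17082) = (9925 + 12766)*1264 = 22691*1264 = 28681424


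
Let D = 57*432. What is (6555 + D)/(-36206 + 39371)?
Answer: 10393/1055 ≈ 9.8512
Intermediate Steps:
D = 24624
(6555 + D)/(-36206 + 39371) = (6555 + 24624)/(-36206 + 39371) = 31179/3165 = 31179*(1/3165) = 10393/1055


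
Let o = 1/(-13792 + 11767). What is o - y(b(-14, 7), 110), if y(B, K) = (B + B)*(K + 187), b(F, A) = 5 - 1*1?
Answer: -4811401/2025 ≈ -2376.0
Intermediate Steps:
b(F, A) = 4 (b(F, A) = 5 - 1 = 4)
y(B, K) = 2*B*(187 + K) (y(B, K) = (2*B)*(187 + K) = 2*B*(187 + K))
o = -1/2025 (o = 1/(-2025) = -1/2025 ≈ -0.00049383)
o - y(b(-14, 7), 110) = -1/2025 - 2*4*(187 + 110) = -1/2025 - 2*4*297 = -1/2025 - 1*2376 = -1/2025 - 2376 = -4811401/2025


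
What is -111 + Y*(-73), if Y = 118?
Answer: -8725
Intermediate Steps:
-111 + Y*(-73) = -111 + 118*(-73) = -111 - 8614 = -8725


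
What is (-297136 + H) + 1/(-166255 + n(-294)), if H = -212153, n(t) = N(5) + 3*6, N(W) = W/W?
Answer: -84662166205/166236 ≈ -5.0929e+5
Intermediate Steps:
N(W) = 1
n(t) = 19 (n(t) = 1 + 3*6 = 1 + 18 = 19)
(-297136 + H) + 1/(-166255 + n(-294)) = (-297136 - 212153) + 1/(-166255 + 19) = -509289 + 1/(-166236) = -509289 - 1/166236 = -84662166205/166236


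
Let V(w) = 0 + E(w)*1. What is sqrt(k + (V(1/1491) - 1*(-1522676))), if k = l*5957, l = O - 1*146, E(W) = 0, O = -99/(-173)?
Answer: sqrt(19644285805)/173 ≈ 810.16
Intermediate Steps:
O = 99/173 (O = -99*(-1/173) = 99/173 ≈ 0.57225)
l = -25159/173 (l = 99/173 - 1*146 = 99/173 - 146 = -25159/173 ≈ -145.43)
V(w) = 0 (V(w) = 0 + 0*1 = 0 + 0 = 0)
k = -149872163/173 (k = -25159/173*5957 = -149872163/173 ≈ -8.6631e+5)
sqrt(k + (V(1/1491) - 1*(-1522676))) = sqrt(-149872163/173 + (0 - 1*(-1522676))) = sqrt(-149872163/173 + (0 + 1522676)) = sqrt(-149872163/173 + 1522676) = sqrt(113550785/173) = sqrt(19644285805)/173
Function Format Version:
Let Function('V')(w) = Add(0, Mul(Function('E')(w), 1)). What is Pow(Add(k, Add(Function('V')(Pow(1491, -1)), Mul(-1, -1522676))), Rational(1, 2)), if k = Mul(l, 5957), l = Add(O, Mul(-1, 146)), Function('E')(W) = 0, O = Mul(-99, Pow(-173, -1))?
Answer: Mul(Rational(1, 173), Pow(19644285805, Rational(1, 2))) ≈ 810.16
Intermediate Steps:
O = Rational(99, 173) (O = Mul(-99, Rational(-1, 173)) = Rational(99, 173) ≈ 0.57225)
l = Rational(-25159, 173) (l = Add(Rational(99, 173), Mul(-1, 146)) = Add(Rational(99, 173), -146) = Rational(-25159, 173) ≈ -145.43)
Function('V')(w) = 0 (Function('V')(w) = Add(0, Mul(0, 1)) = Add(0, 0) = 0)
k = Rational(-149872163, 173) (k = Mul(Rational(-25159, 173), 5957) = Rational(-149872163, 173) ≈ -8.6631e+5)
Pow(Add(k, Add(Function('V')(Pow(1491, -1)), Mul(-1, -1522676))), Rational(1, 2)) = Pow(Add(Rational(-149872163, 173), Add(0, Mul(-1, -1522676))), Rational(1, 2)) = Pow(Add(Rational(-149872163, 173), Add(0, 1522676)), Rational(1, 2)) = Pow(Add(Rational(-149872163, 173), 1522676), Rational(1, 2)) = Pow(Rational(113550785, 173), Rational(1, 2)) = Mul(Rational(1, 173), Pow(19644285805, Rational(1, 2)))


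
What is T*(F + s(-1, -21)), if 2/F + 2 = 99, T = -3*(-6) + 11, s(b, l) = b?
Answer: -2755/97 ≈ -28.402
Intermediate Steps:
T = 29 (T = 18 + 11 = 29)
F = 2/97 (F = 2/(-2 + 99) = 2/97 ≈ 0.020619)
T*(F + s(-1, -21)) = 29*(2/97 - 1) = 29*(-95/97) = -2755/97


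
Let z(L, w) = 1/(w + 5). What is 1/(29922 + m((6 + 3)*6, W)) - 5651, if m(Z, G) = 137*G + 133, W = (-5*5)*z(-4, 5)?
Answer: -335810673/59425 ≈ -5651.0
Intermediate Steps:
z(L, w) = 1/(5 + w)
W = -5/2 (W = (-5*5)/(5 + 5) = -25/10 = -25*⅒ = -5/2 ≈ -2.5000)
m(Z, G) = 133 + 137*G
1/(29922 + m((6 + 3)*6, W)) - 5651 = 1/(29922 + (133 + 137*(-5/2))) - 5651 = 1/(29922 + (133 - 685/2)) - 5651 = 1/(29922 - 419/2) - 5651 = 1/(59425/2) - 5651 = 2/59425 - 5651 = -335810673/59425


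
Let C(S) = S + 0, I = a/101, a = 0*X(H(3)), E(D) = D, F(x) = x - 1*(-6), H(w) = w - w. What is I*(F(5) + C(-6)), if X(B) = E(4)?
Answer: 0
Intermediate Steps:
H(w) = 0
F(x) = 6 + x (F(x) = x + 6 = 6 + x)
X(B) = 4
a = 0 (a = 0*4 = 0)
I = 0 (I = 0/101 = 0*(1/101) = 0)
C(S) = S
I*(F(5) + C(-6)) = 0*((6 + 5) - 6) = 0*(11 - 6) = 0*5 = 0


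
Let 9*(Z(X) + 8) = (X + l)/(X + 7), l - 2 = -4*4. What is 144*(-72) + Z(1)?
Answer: -747085/72 ≈ -10376.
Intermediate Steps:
l = -14 (l = 2 - 4*4 = 2 - 16 = -14)
Z(X) = -8 + (-14 + X)/(9*(7 + X)) (Z(X) = -8 + ((X - 14)/(X + 7))/9 = -8 + ((-14 + X)/(7 + X))/9 = -8 + (-14 + X)/(9*(7 + X)))
144*(-72) + Z(1) = 144*(-72) + (-518 - 71*1)/(9*(7 + 1)) = -10368 + (⅑)*(-518 - 71)/8 = -10368 + (⅑)*(⅛)*(-589) = -10368 - 589/72 = -747085/72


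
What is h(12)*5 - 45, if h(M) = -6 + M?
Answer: -15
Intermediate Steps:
h(12)*5 - 45 = (-6 + 12)*5 - 45 = 6*5 - 45 = 30 - 45 = -15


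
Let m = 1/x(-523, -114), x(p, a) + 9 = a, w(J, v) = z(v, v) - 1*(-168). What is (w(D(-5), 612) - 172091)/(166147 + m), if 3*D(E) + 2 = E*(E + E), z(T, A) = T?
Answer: -3010179/2919440 ≈ -1.0311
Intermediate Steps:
D(E) = -2/3 + 2*E**2/3 (D(E) = -2/3 + (E*(E + E))/3 = -2/3 + (E*(2*E))/3 = -2/3 + (2*E**2)/3 = -2/3 + 2*E**2/3)
w(J, v) = 168 + v (w(J, v) = v - 1*(-168) = v + 168 = 168 + v)
x(p, a) = -9 + a
m = -1/123 (m = 1/(-9 - 114) = 1/(-123) = -1/123 ≈ -0.0081301)
(w(D(-5), 612) - 172091)/(166147 + m) = ((168 + 612) - 172091)/(166147 - 1/123) = (780 - 172091)/(20436080/123) = -171311*123/20436080 = -3010179/2919440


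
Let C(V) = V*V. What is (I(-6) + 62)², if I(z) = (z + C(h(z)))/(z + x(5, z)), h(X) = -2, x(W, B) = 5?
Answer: 4096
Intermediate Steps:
C(V) = V²
I(z) = (4 + z)/(5 + z) (I(z) = (z + (-2)²)/(z + 5) = (z + 4)/(5 + z) = (4 + z)/(5 + z))
(I(-6) + 62)² = ((4 - 6)/(5 - 6) + 62)² = (-2/(-1) + 62)² = (-1*(-2) + 62)² = (2 + 62)² = 64² = 4096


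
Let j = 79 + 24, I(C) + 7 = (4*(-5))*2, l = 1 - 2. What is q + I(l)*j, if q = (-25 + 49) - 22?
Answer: -4839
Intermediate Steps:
l = -1
I(C) = -47 (I(C) = -7 + (4*(-5))*2 = -7 - 20*2 = -7 - 40 = -47)
j = 103
q = 2 (q = 24 - 22 = 2)
q + I(l)*j = 2 - 47*103 = 2 - 4841 = -4839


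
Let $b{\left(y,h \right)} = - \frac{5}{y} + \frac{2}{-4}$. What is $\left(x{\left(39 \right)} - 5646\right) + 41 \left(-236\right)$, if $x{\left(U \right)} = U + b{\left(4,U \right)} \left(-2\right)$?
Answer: $- \frac{30559}{2} \approx -15280.0$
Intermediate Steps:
$b{\left(y,h \right)} = - \frac{1}{2} - \frac{5}{y}$ ($b{\left(y,h \right)} = - \frac{5}{y} + 2 \left(- \frac{1}{4}\right) = - \frac{5}{y} - \frac{1}{2} = - \frac{1}{2} - \frac{5}{y}$)
$x{\left(U \right)} = \frac{7}{2} + U$ ($x{\left(U \right)} = U + \frac{-10 - 4}{2 \cdot 4} \left(-2\right) = U + \frac{1}{2} \cdot \frac{1}{4} \left(-10 - 4\right) \left(-2\right) = U + \frac{1}{2} \cdot \frac{1}{4} \left(-14\right) \left(-2\right) = U - - \frac{7}{2} = U + \frac{7}{2} = \frac{7}{2} + U$)
$\left(x{\left(39 \right)} - 5646\right) + 41 \left(-236\right) = \left(\left(\frac{7}{2} + 39\right) - 5646\right) + 41 \left(-236\right) = \left(\frac{85}{2} - 5646\right) - 9676 = - \frac{11207}{2} - 9676 = - \frac{30559}{2}$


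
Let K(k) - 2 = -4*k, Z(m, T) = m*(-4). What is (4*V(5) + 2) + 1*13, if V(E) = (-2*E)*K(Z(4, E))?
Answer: -2625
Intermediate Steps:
Z(m, T) = -4*m
K(k) = 2 - 4*k
V(E) = -132*E (V(E) = (-2*E)*(2 - (-16)*4) = (-2*E)*(2 - 4*(-16)) = (-2*E)*(2 + 64) = -2*E*66 = -132*E)
(4*V(5) + 2) + 1*13 = (4*(-132*5) + 2) + 1*13 = (4*(-660) + 2) + 13 = (-2640 + 2) + 13 = -2638 + 13 = -2625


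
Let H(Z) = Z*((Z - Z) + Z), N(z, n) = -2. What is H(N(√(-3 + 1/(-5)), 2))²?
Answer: 16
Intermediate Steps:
H(Z) = Z² (H(Z) = Z*(0 + Z) = Z*Z = Z²)
H(N(√(-3 + 1/(-5)), 2))² = ((-2)²)² = 4² = 16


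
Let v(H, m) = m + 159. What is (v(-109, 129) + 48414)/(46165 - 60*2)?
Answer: 48702/46045 ≈ 1.0577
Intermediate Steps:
v(H, m) = 159 + m
(v(-109, 129) + 48414)/(46165 - 60*2) = ((159 + 129) + 48414)/(46165 - 60*2) = (288 + 48414)/(46165 - 120) = 48702/46045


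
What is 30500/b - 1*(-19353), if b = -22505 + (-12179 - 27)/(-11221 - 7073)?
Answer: 995870140524/51461783 ≈ 19352.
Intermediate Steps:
b = -205847132/9147 (b = -22505 - 12206/(-18294) = -22505 - 12206*(-1/18294) = -22505 + 6103/9147 = -205847132/9147 ≈ -22504.)
30500/b - 1*(-19353) = 30500/(-205847132/9147) - 1*(-19353) = 30500*(-9147/205847132) + 19353 = -69745875/51461783 + 19353 = 995870140524/51461783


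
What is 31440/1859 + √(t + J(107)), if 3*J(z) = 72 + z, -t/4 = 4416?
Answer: 31440/1859 + I*√158439/3 ≈ 16.912 + 132.68*I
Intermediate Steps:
t = -17664 (t = -4*4416 = -17664)
J(z) = 24 + z/3 (J(z) = (72 + z)/3 = 24 + z/3)
31440/1859 + √(t + J(107)) = 31440/1859 + √(-17664 + (24 + (⅓)*107)) = 31440*(1/1859) + √(-17664 + (24 + 107/3)) = 31440/1859 + √(-17664 + 179/3) = 31440/1859 + √(-52813/3) = 31440/1859 + I*√158439/3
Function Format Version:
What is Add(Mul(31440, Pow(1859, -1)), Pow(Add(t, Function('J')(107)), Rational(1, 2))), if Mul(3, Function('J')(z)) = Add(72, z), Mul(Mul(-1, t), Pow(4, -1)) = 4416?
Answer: Add(Rational(31440, 1859), Mul(Rational(1, 3), I, Pow(158439, Rational(1, 2)))) ≈ Add(16.912, Mul(132.68, I))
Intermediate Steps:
t = -17664 (t = Mul(-4, 4416) = -17664)
Function('J')(z) = Add(24, Mul(Rational(1, 3), z)) (Function('J')(z) = Mul(Rational(1, 3), Add(72, z)) = Add(24, Mul(Rational(1, 3), z)))
Add(Mul(31440, Pow(1859, -1)), Pow(Add(t, Function('J')(107)), Rational(1, 2))) = Add(Mul(31440, Pow(1859, -1)), Pow(Add(-17664, Add(24, Mul(Rational(1, 3), 107))), Rational(1, 2))) = Add(Mul(31440, Rational(1, 1859)), Pow(Add(-17664, Add(24, Rational(107, 3))), Rational(1, 2))) = Add(Rational(31440, 1859), Pow(Add(-17664, Rational(179, 3)), Rational(1, 2))) = Add(Rational(31440, 1859), Pow(Rational(-52813, 3), Rational(1, 2))) = Add(Rational(31440, 1859), Mul(Rational(1, 3), I, Pow(158439, Rational(1, 2))))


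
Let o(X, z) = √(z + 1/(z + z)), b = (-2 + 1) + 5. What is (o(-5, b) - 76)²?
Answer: (304 - √66)²/16 ≈ 5471.4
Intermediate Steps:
b = 4 (b = -1 + 5 = 4)
o(X, z) = √(z + 1/(2*z))
(o(-5, b) - 76)² = (√(2/4 + 4*4)/2 - 76)² = (√(2*(¼) + 16)/2 - 76)² = (√(½ + 16)/2 - 76)² = (√(33/2)/2 - 76)² = ((√66/2)/2 - 76)² = (√66/4 - 76)² = (-76 + √66/4)²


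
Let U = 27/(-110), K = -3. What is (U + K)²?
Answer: 127449/12100 ≈ 10.533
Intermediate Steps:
U = -27/110 (U = 27*(-1/110) = -27/110 ≈ -0.24545)
(U + K)² = (-27/110 - 3)² = (-357/110)² = 127449/12100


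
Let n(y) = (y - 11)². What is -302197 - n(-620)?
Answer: -700358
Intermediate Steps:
n(y) = (-11 + y)²
-302197 - n(-620) = -302197 - (-11 - 620)² = -302197 - 1*(-631)² = -302197 - 1*398161 = -302197 - 398161 = -700358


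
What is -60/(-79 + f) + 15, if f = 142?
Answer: 295/21 ≈ 14.048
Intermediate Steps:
-60/(-79 + f) + 15 = -60/(-79 + 142) + 15 = -60/63 + 15 = -60*1/63 + 15 = -20/21 + 15 = 295/21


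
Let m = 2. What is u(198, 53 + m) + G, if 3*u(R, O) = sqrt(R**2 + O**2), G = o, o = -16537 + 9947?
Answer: -6590 + 11*sqrt(349)/3 ≈ -6521.5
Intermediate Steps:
o = -6590
G = -6590
u(R, O) = sqrt(O**2 + R**2)/3 (u(R, O) = sqrt(R**2 + O**2)/3 = sqrt(O**2 + R**2)/3)
u(198, 53 + m) + G = sqrt((53 + 2)**2 + 198**2)/3 - 6590 = sqrt(55**2 + 39204)/3 - 6590 = sqrt(3025 + 39204)/3 - 6590 = sqrt(42229)/3 - 6590 = (11*sqrt(349))/3 - 6590 = 11*sqrt(349)/3 - 6590 = -6590 + 11*sqrt(349)/3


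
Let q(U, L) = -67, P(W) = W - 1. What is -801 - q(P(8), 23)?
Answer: -734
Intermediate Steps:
P(W) = -1 + W
-801 - q(P(8), 23) = -801 - 1*(-67) = -801 + 67 = -734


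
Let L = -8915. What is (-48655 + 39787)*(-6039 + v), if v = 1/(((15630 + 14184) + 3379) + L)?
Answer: 650090204994/12139 ≈ 5.3554e+7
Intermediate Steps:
v = 1/24278 (v = 1/(((15630 + 14184) + 3379) - 8915) = 1/((29814 + 3379) - 8915) = 1/(33193 - 8915) = 1/24278 ≈ 4.1190e-5)
(-48655 + 39787)*(-6039 + v) = (-48655 + 39787)*(-6039 + 1/24278) = -8868*(-146614841/24278) = 650090204994/12139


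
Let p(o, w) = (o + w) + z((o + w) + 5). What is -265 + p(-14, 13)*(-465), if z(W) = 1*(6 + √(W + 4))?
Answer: -2590 - 930*√2 ≈ -3905.2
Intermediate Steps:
z(W) = 6 + √(4 + W) (z(W) = 1*(6 + √(4 + W)) = 6 + √(4 + W))
p(o, w) = 6 + o + w + √(9 + o + w) (p(o, w) = (o + w) + (6 + √(4 + ((o + w) + 5))) = (o + w) + (6 + √(4 + (5 + o + w))) = (o + w) + (6 + √(9 + o + w)) = 6 + o + w + √(9 + o + w))
-265 + p(-14, 13)*(-465) = -265 + (6 - 14 + 13 + √(9 - 14 + 13))*(-465) = -265 + (6 - 14 + 13 + √8)*(-465) = -265 + (6 - 14 + 13 + 2*√2)*(-465) = -265 + (5 + 2*√2)*(-465) = -265 + (-2325 - 930*√2) = -2590 - 930*√2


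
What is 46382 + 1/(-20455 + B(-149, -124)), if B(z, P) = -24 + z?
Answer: 956767895/20628 ≈ 46382.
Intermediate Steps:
46382 + 1/(-20455 + B(-149, -124)) = 46382 + 1/(-20455 + (-24 - 149)) = 46382 + 1/(-20455 - 173) = 46382 + 1/(-20628) = 46382 - 1/20628 = 956767895/20628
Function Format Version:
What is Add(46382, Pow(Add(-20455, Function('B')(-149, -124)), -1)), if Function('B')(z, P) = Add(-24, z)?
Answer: Rational(956767895, 20628) ≈ 46382.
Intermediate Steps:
Add(46382, Pow(Add(-20455, Function('B')(-149, -124)), -1)) = Add(46382, Pow(Add(-20455, Add(-24, -149)), -1)) = Add(46382, Pow(Add(-20455, -173), -1)) = Add(46382, Pow(-20628, -1)) = Add(46382, Rational(-1, 20628)) = Rational(956767895, 20628)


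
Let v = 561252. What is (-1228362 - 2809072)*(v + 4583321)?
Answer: -20770873945682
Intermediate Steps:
(-1228362 - 2809072)*(v + 4583321) = (-1228362 - 2809072)*(561252 + 4583321) = -4037434*5144573 = -20770873945682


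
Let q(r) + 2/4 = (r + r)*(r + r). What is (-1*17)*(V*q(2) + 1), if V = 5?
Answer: -2669/2 ≈ -1334.5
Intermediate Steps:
q(r) = -½ + 4*r² (q(r) = -½ + (r + r)*(r + r) = -½ + (2*r)*(2*r) = -½ + 4*r²)
(-1*17)*(V*q(2) + 1) = (-1*17)*(5*(-½ + 4*2²) + 1) = -17*(5*(-½ + 4*4) + 1) = -17*(5*(-½ + 16) + 1) = -17*(5*(31/2) + 1) = -17*(155/2 + 1) = -17*157/2 = -2669/2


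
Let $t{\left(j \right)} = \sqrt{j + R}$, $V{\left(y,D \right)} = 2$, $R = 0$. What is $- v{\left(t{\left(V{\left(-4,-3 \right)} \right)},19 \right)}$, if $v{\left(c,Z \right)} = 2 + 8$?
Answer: $-10$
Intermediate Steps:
$t{\left(j \right)} = \sqrt{j}$ ($t{\left(j \right)} = \sqrt{j + 0} = \sqrt{j}$)
$v{\left(c,Z \right)} = 10$
$- v{\left(t{\left(V{\left(-4,-3 \right)} \right)},19 \right)} = \left(-1\right) 10 = -10$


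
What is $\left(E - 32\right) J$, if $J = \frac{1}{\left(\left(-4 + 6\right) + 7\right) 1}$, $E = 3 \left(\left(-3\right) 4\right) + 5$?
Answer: $-7$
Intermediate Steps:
$E = -31$ ($E = 3 \left(-12\right) + 5 = -36 + 5 = -31$)
$J = \frac{1}{9}$ ($J = \frac{1}{\left(2 + 7\right) 1} = \frac{1}{9 \cdot 1} = \frac{1}{9} \approx 0.11111$)
$\left(E - 32\right) J = \left(-31 - 32\right) \frac{1}{9} = \left(-63\right) \frac{1}{9} = -7$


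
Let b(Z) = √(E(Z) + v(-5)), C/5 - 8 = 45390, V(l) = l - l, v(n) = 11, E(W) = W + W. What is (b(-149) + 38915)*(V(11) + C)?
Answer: 8833315850 + 226990*I*√287 ≈ 8.8333e+9 + 3.8455e+6*I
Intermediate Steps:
E(W) = 2*W
V(l) = 0
C = 226990 (C = 40 + 5*45390 = 40 + 226950 = 226990)
b(Z) = √(11 + 2*Z) (b(Z) = √(2*Z + 11) = √(11 + 2*Z))
(b(-149) + 38915)*(V(11) + C) = (√(11 + 2*(-149)) + 38915)*(0 + 226990) = (√(11 - 298) + 38915)*226990 = (√(-287) + 38915)*226990 = (I*√287 + 38915)*226990 = (38915 + I*√287)*226990 = 8833315850 + 226990*I*√287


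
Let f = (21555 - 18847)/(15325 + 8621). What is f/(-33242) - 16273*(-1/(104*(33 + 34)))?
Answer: 19161981617/8205056376 ≈ 2.3354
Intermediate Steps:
f = 1354/11973 (f = 2708/23946 = 2708*(1/23946) = 1354/11973 ≈ 0.11309)
f/(-33242) - 16273*(-1/(104*(33 + 34))) = (1354/11973)/(-33242) - 16273*(-1/(104*(33 + 34))) = (1354/11973)*(-1/33242) - 16273/((-104*67)) = -677/199003233 - 16273/(-6968) = -677/199003233 - 16273*(-1/6968) = -677/199003233 + 16273/6968 = 19161981617/8205056376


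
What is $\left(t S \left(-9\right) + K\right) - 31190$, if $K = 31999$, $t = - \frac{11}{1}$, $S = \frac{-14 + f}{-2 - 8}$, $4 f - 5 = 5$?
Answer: $\frac{18457}{20} \approx 922.85$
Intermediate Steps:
$f = \frac{5}{2}$ ($f = \frac{5}{4} + \frac{1}{4} \cdot 5 = \frac{5}{4} + \frac{5}{4} = \frac{5}{2} \approx 2.5$)
$S = \frac{23}{20}$ ($S = \frac{-14 + \frac{5}{2}}{-2 - 8} = - \frac{23}{2 \left(-10\right)} = \left(- \frac{23}{2}\right) \left(- \frac{1}{10}\right) = \frac{23}{20} \approx 1.15$)
$t = -11$ ($t = \left(-11\right) 1 = -11$)
$\left(t S \left(-9\right) + K\right) - 31190 = \left(\left(-11\right) \frac{23}{20} \left(-9\right) + 31999\right) - 31190 = \left(\left(- \frac{253}{20}\right) \left(-9\right) + 31999\right) - 31190 = \left(\frac{2277}{20} + 31999\right) - 31190 = \frac{642257}{20} - 31190 = \frac{18457}{20}$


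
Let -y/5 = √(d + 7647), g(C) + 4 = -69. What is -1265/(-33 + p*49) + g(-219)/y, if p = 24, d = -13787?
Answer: -1265/1143 - 73*I*√1535/15350 ≈ -1.1067 - 0.18632*I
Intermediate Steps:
g(C) = -73 (g(C) = -4 - 69 = -73)
y = -10*I*√1535 (y = -5*√(-13787 + 7647) = -10*I*√1535 ≈ -391.79*I)
-1265/(-33 + p*49) + g(-219)/y = -1265/(-33 + 24*49) - 73*I*√1535/15350 = -1265/(-33 + 1176) - 73*I*√1535/15350 = -1265/1143 - 73*I*√1535/15350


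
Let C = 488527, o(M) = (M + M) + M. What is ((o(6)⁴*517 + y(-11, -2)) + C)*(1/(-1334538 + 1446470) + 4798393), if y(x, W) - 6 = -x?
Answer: 7352965633660108668/27983 ≈ 2.6277e+14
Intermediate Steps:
y(x, W) = 6 - x
o(M) = 3*M (o(M) = 2*M + M = 3*M)
((o(6)⁴*517 + y(-11, -2)) + C)*(1/(-1334538 + 1446470) + 4798393) = (((3*6)⁴*517 + (6 - 1*(-11))) + 488527)*(1/(-1334538 + 1446470) + 4798393) = ((18⁴*517 + (6 + 11)) + 488527)*(1/111932 + 4798393) = ((104976*517 + 17) + 488527)*(1/111932 + 4798393) = ((54272592 + 17) + 488527)*(537093725277/111932) = (54272609 + 488527)*(537093725277/111932) = 54761136*(537093725277/111932) = 7352965633660108668/27983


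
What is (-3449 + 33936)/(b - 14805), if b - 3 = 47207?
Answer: 30487/32405 ≈ 0.94081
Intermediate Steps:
b = 47210 (b = 3 + 47207 = 47210)
(-3449 + 33936)/(b - 14805) = (-3449 + 33936)/(47210 - 14805) = 30487/32405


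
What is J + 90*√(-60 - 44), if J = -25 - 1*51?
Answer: -76 + 180*I*√26 ≈ -76.0 + 917.82*I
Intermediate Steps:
J = -76 (J = -25 - 51 = -76)
J + 90*√(-60 - 44) = -76 + 90*√(-60 - 44) = -76 + 90*√(-104) = -76 + 90*(2*I*√26) = -76 + 180*I*√26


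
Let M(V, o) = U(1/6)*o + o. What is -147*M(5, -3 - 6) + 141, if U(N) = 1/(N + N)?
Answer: 5433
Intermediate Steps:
U(N) = 1/(2*N)
M(V, o) = 4*o (M(V, o) = (1/(2*(1/6)))*o + o = ((1/2)*6)*o + o = 3*o + o = 4*o)
-147*M(5, -3 - 6) + 141 = -588*(-3 - 6) + 141 = -588*(-9) + 141 = -147*(-36) + 141 = 5292 + 141 = 5433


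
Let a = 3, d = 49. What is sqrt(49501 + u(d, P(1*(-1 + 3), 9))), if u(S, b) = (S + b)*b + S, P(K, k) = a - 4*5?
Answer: sqrt(49006) ≈ 221.37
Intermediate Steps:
P(K, k) = -17 (P(K, k) = 3 - 4*5 = 3 - 20 = -17)
u(S, b) = S + b*(S + b) (u(S, b) = b*(S + b) + S = S + b*(S + b))
sqrt(49501 + u(d, P(1*(-1 + 3), 9))) = sqrt(49501 + (49 + (-17)**2 + 49*(-17))) = sqrt(49501 + (49 + 289 - 833)) = sqrt(49501 - 495) = sqrt(49006)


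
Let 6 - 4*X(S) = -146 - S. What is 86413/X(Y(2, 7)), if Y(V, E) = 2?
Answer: 172826/77 ≈ 2244.5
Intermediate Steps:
X(S) = 38 + S/4 (X(S) = 3/2 - (-146 - S)/4 = 3/2 + (73/2 + S/4) = 38 + S/4)
86413/X(Y(2, 7)) = 86413/(38 + (¼)*2) = 86413/(38 + ½) = 86413/(77/2) = 86413*(2/77) = 172826/77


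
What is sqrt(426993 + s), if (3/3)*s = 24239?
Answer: 4*sqrt(28202) ≈ 671.74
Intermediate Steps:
s = 24239
sqrt(426993 + s) = sqrt(426993 + 24239) = sqrt(451232) = 4*sqrt(28202)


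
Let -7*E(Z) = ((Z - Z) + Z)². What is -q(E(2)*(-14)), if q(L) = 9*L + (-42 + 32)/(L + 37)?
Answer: -646/9 ≈ -71.778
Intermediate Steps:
E(Z) = -Z²/7 (E(Z) = -((Z - Z) + Z)²/7 = -(0 + Z)²/7 = -Z²/7)
q(L) = -10/(37 + L) + 9*L (q(L) = 9*L - 10/(37 + L) = -10/(37 + L) + 9*L)
-q(E(2)*(-14)) = -(-10 + 9*(-⅐*2²*(-14))² + 333*(-⅐*2²*(-14)))/(37 - ⅐*2²*(-14)) = -(-10 + 9*(-⅐*4*(-14))² + 333*(-⅐*4*(-14)))/(37 - ⅐*4*(-14)) = -(-10 + 9*(-4/7*(-14))² + 333*(-4/7*(-14)))/(37 - 4/7*(-14)) = -(-10 + 9*8² + 333*8)/(37 + 8) = -(-10 + 9*64 + 2664)/45 = -(-10 + 576 + 2664)/45 = -3230/45 = -1*646/9 = -646/9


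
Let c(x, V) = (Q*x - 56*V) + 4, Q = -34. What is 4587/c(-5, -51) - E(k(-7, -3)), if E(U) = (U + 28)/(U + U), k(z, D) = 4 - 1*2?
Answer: -3023/505 ≈ -5.9861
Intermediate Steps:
c(x, V) = 4 - 56*V - 34*x (c(x, V) = (-34*x - 56*V) + 4 = (-56*V - 34*x) + 4 = 4 - 56*V - 34*x)
k(z, D) = 2 (k(z, D) = 4 - 2 = 2)
E(U) = (28 + U)/(2*U) (E(U) = (28 + U)/((2*U)) = (28 + U)*(1/(2*U)) = (28 + U)/(2*U))
4587/c(-5, -51) - E(k(-7, -3)) = 4587/(4 - 56*(-51) - 34*(-5)) - (28 + 2)/(2*2) = 4587/(4 + 2856 + 170) - 30/(2*2) = 4587/3030 - 1*15/2 = 4587*(1/3030) - 15/2 = 1529/1010 - 15/2 = -3023/505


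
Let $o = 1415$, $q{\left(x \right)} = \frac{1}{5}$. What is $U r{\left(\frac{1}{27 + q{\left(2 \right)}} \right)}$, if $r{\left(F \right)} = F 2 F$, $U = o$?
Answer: $\frac{35375}{9248} \approx 3.8251$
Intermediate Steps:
$q{\left(x \right)} = \frac{1}{5}$
$U = 1415$
$r{\left(F \right)} = 2 F^{2}$ ($r{\left(F \right)} = 2 F F = 2 F^{2}$)
$U r{\left(\frac{1}{27 + q{\left(2 \right)}} \right)} = 1415 \cdot 2 \left(\frac{1}{27 + \frac{1}{5}}\right)^{2} = 1415 \cdot 2 \left(\frac{1}{\frac{136}{5}}\right)^{2} = 1415 \cdot 2 \left(\frac{5}{136}\right)^{2} = 1415 \cdot 2 \cdot \frac{25}{18496} = 1415 \cdot \frac{25}{9248} = \frac{35375}{9248}$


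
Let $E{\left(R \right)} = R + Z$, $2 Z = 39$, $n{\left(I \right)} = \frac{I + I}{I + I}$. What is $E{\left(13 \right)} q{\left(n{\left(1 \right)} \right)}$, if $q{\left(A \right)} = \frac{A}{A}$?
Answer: $\frac{65}{2} \approx 32.5$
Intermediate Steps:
$n{\left(I \right)} = 1$ ($n{\left(I \right)} = \frac{2 I}{2 I} = 2 I \frac{1}{2 I} = 1$)
$Z = \frac{39}{2}$ ($Z = \frac{1}{2} \cdot 39 = \frac{39}{2} \approx 19.5$)
$q{\left(A \right)} = 1$
$E{\left(R \right)} = \frac{39}{2} + R$ ($E{\left(R \right)} = R + \frac{39}{2} = \frac{39}{2} + R$)
$E{\left(13 \right)} q{\left(n{\left(1 \right)} \right)} = \left(\frac{39}{2} + 13\right) 1 = \frac{65}{2} \cdot 1 = \frac{65}{2}$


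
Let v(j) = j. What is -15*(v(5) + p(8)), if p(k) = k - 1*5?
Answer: -120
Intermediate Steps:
p(k) = -5 + k (p(k) = k - 5 = -5 + k)
-15*(v(5) + p(8)) = -15*(5 + (-5 + 8)) = -15*(5 + 3) = -15*8 = -120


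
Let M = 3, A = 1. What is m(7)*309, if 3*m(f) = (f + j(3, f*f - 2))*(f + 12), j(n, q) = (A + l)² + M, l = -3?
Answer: 27398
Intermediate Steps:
j(n, q) = 7 (j(n, q) = (1 - 3)² + 3 = (-2)² + 3 = 4 + 3 = 7)
m(f) = (7 + f)*(12 + f)/3 (m(f) = ((f + 7)*(f + 12))/3 = ((7 + f)*(12 + f))/3 = (7 + f)*(12 + f)/3)
m(7)*309 = (28 + (⅓)*7² + (19/3)*7)*309 = (28 + (⅓)*49 + 133/3)*309 = (28 + 49/3 + 133/3)*309 = (266/3)*309 = 27398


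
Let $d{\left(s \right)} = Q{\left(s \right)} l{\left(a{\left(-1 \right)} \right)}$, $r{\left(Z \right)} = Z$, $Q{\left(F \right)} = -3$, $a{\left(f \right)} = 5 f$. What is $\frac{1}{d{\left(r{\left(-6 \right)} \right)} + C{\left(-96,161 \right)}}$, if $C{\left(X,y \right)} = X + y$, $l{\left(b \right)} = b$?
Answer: $\frac{1}{80} \approx 0.0125$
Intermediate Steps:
$d{\left(s \right)} = 15$ ($d{\left(s \right)} = - 3 \cdot 5 \left(-1\right) = \left(-3\right) \left(-5\right) = 15$)
$\frac{1}{d{\left(r{\left(-6 \right)} \right)} + C{\left(-96,161 \right)}} = \frac{1}{15 + \left(-96 + 161\right)} = \frac{1}{15 + 65} = \frac{1}{80}$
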